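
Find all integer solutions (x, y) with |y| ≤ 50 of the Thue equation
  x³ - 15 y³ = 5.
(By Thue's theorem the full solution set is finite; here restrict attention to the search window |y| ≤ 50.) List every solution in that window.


The equation is x³ - 15y³ = 5. For fixed y, x³ = 15·y³ + 5, so a solution requires the RHS to be a perfect cube.
Strategy: iterate y from -50 to 50, compute RHS = 15·y³ + 5, and check whether it is a (positive or negative) perfect cube.
Check small values of y:
  y = 0: RHS = 5 is not a perfect cube.
  y = 1: RHS = 20 is not a perfect cube.
  y = -1: RHS = -10 is not a perfect cube.
  y = 2: RHS = 125 = (5)³ ⇒ x = 5 works.
  y = -2: RHS = -115 is not a perfect cube.
  y = 3: RHS = 410 is not a perfect cube.
  y = -3: RHS = -400 is not a perfect cube.
Continuing the search up to |y| = 50 finds no further solutions beyond those listed.
Collected solutions: (5, 2).

Solutions (with |y| ≤ 50): (5, 2).


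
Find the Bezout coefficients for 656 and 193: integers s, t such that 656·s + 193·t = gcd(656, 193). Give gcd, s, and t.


Euclidean algorithm on (656, 193) — divide until remainder is 0:
  656 = 3 · 193 + 77
  193 = 2 · 77 + 39
  77 = 1 · 39 + 38
  39 = 1 · 38 + 1
  38 = 38 · 1 + 0
gcd(656, 193) = 1.
Track Bezout coefficients alongside the remainders: start with r₀ = 656 = a·1 + b·0 (s = 1, t = 0) and r₁ = 193 = a·0 + b·1 (s = 0, t = 1); each new remainder r_{k+1} = r_{k-1} − q_k·r_k inherits s_{k+1} = s_{k-1} − q_k·s_k, t_{k+1} = t_{k-1} − q_k·t_k, so r_k = a·s_k + b·t_k at every step:
  q = 3: r = 77, s = 1 − 3·0 = 1, t = 0 − 3·1 = -3  (check: 656·1 + 193·(-3) = 77)
  q = 2: r = 39, s = 0 − 2·1 = -2, t = 1 − 2·(-3) = 7  (check: 656·(-2) + 193·7 = 39)
  q = 1: r = 38, s = 1 − 1·(-2) = 3, t = -3 − 1·7 = -10  (check: 656·3 + 193·(-10) = 38)
  q = 1: r = 1, s = -2 − 1·3 = -5, t = 7 − 1·(-10) = 17  (check: 656·(-5) + 193·17 = 1)
The row with r = 1 (the gcd) gives the Bezout coefficients s = -5, t = 17.
Result: 656 · (-5) + 193 · (17) = 1.

gcd(656, 193) = 1; s = -5, t = 17 (check: 656·(-5) + 193·17 = 1).


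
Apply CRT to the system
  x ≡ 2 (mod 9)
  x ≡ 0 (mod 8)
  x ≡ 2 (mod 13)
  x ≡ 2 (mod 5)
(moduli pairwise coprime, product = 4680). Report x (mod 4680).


Product of moduli M = 9 · 8 · 13 · 5 = 4680.
Merge one congruence at a time:
  Start: x ≡ 2 (mod 9).
  Combine with x ≡ 0 (mod 8); new modulus lcm = 72.
    Write x = 2 + 9·t and substitute into x ≡ 0 (mod 8): 9·t ≡ 0 − 2 = -2 (mod 8).
    Reduce coefficients mod 8: 1·t ≡ 6 (mod 8).
    So t ≡ 6 (mod 8).
    Then x = 2 + 9·6 = 56, valid modulo lcm(9, 8) = 72: x ≡ 56 (mod 72).
  Combine with x ≡ 2 (mod 13); new modulus lcm = 936.
    Write x = 56 + 72·t and substitute into x ≡ 2 (mod 13): 72·t ≡ 2 − 56 = -54 (mod 13).
    Reduce coefficients mod 13: 7·t ≡ 11 (mod 13).
    The inverse of 7 mod 13 is 2 (since 7·2 = 14 = 1·13 + 1), so t ≡ 2·11 = 22 ≡ 9 (mod 13).
    Then x = 56 + 72·9 = 704, valid modulo lcm(72, 13) = 936: x ≡ 704 (mod 936).
  Combine with x ≡ 2 (mod 5); new modulus lcm = 4680.
    Write x = 704 + 936·t and substitute into x ≡ 2 (mod 5): 936·t ≡ 2 − 704 = -702 (mod 5).
    Reduce coefficients mod 5: 1·t ≡ 3 (mod 5).
    So t ≡ 3 (mod 5).
    Then x = 704 + 936·3 = 3512, valid modulo lcm(936, 5) = 4680: x ≡ 3512 (mod 4680).
Verify against each original: 3512 mod 9 = 2, 3512 mod 8 = 0, 3512 mod 13 = 2, 3512 mod 5 = 2.

x ≡ 3512 (mod 4680).


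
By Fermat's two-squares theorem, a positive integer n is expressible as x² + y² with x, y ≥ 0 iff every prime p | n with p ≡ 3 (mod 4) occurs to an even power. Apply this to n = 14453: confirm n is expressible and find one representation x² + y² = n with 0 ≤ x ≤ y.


Step 1: Factor n = 14453 = 97 · 149.
Step 2: Check the mod-4 condition on each prime factor: 97 ≡ 1 (mod 4), exponent 1; 149 ≡ 1 (mod 4), exponent 1.
All primes ≡ 3 (mod 4) appear to even exponent (or don't appear), so by the two-squares theorem n IS expressible as a sum of two squares.
Step 3: Build a representation. Here n = 97 · 149 is a product of primes ≡ 1 (mod 4). Each prime p ≡ 1 (mod 4) is itself a sum of two squares; find a² by testing p − a² for a perfect square:
  97: 97 − 1² = 96, 97 − 2² = 93, 97 − 3² = 88, 97 − 4² = 81 = 9² ⇒ 97 = 4² + 9².
  149: 149 − 1² = 148, 149 − 2² = 145, 149 − 3² = 140, 149 − 4² = 133, 149 − 5² = 124, 149 − 6² = 113, 149 − 7² = 100 = 10² ⇒ 149 = 7² + 10².
  Combine using the Brahmagupta–Fibonacci identity (a² + b²)(c² + d²) = (ac − bd)² + (ad + bc)² = (ac + bd)² + (ad − bc)²:
  97 · 149 = 14453: from (4² + 9²)(7² + 10²), take (4·7 − 9·10, 4·10 + 9·7) = (28 − 90, 40 + 63) = (-62, 103); dropping signs (only squares matter) gives (62, 103); check 62² + 103² = 3844 + 10609 = 14453 ✓.
Step 4: Order so x ≤ y and verify: 62² + 103² = 3844 + 10609 = 14453 = n. ✓

n = 14453 = 62² + 103² (one valid representation with x ≤ y).


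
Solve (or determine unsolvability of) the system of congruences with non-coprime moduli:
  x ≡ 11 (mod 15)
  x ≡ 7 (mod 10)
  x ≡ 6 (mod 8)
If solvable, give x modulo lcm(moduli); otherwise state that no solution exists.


Moduli 15, 10, 8 are not pairwise coprime, so CRT works modulo lcm(m_i) when all pairwise compatibility conditions hold.
Pairwise compatibility: gcd(m_i, m_j) must divide a_i - a_j for every pair.
Merge one congruence at a time:
  Start: x ≡ 11 (mod 15).
  Combine with x ≡ 7 (mod 10): gcd(15, 10) = 5, and 7 - 11 = -4 is NOT divisible by 5.
    ⇒ system is inconsistent (no integer solution).

No solution (the system is inconsistent).


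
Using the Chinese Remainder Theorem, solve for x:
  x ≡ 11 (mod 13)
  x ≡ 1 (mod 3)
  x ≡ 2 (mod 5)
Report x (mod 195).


Moduli 13, 3, 5 are pairwise coprime; by CRT there is a unique solution modulo M = 13 · 3 · 5 = 195.
Solve pairwise, accumulating the modulus:
  Start with x ≡ 11 (mod 13).
  Combine with x ≡ 1 (mod 3): since gcd(13, 3) = 1, we get a unique residue mod 39.
    Write x = 11 + 13·t and substitute into x ≡ 1 (mod 3): 13·t ≡ 1 − 11 = -10 (mod 3).
    Reduce coefficients mod 3: 1·t ≡ 2 (mod 3).
    So t ≡ 2 (mod 3).
    Then x = 11 + 13·2 = 37, valid modulo lcm(13, 3) = 39: x ≡ 37 (mod 39).
  Combine with x ≡ 2 (mod 5): since gcd(39, 5) = 1, we get a unique residue mod 195.
    Write x = 37 + 39·t and substitute into x ≡ 2 (mod 5): 39·t ≡ 2 − 37 = -35 (mod 5).
    Reduce coefficients mod 5: 4·t ≡ 0 (mod 5).
    The inverse of 4 mod 5 is 4 (since 4·4 = 16 = 3·5 + 1), so t ≡ 4·0 = 0 ≡ 0 (mod 5).
    Then x = 37 + 39·0 = 37, valid modulo lcm(39, 5) = 195: x ≡ 37 (mod 195).
Verify: 37 mod 13 = 11 ✓, 37 mod 3 = 1 ✓, 37 mod 5 = 2 ✓.

x ≡ 37 (mod 195).


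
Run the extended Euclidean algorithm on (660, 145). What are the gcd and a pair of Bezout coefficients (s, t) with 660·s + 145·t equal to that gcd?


Euclidean algorithm on (660, 145) — divide until remainder is 0:
  660 = 4 · 145 + 80
  145 = 1 · 80 + 65
  80 = 1 · 65 + 15
  65 = 4 · 15 + 5
  15 = 3 · 5 + 0
gcd(660, 145) = 5.
Track Bezout coefficients alongside the remainders: start with r₀ = 660 = a·1 + b·0 (s = 1, t = 0) and r₁ = 145 = a·0 + b·1 (s = 0, t = 1); each new remainder r_{k+1} = r_{k-1} − q_k·r_k inherits s_{k+1} = s_{k-1} − q_k·s_k, t_{k+1} = t_{k-1} − q_k·t_k, so r_k = a·s_k + b·t_k at every step:
  q = 4: r = 80, s = 1 − 4·0 = 1, t = 0 − 4·1 = -4  (check: 660·1 + 145·(-4) = 80)
  q = 1: r = 65, s = 0 − 1·1 = -1, t = 1 − 1·(-4) = 5  (check: 660·(-1) + 145·5 = 65)
  q = 1: r = 15, s = 1 − 1·(-1) = 2, t = -4 − 1·5 = -9  (check: 660·2 + 145·(-9) = 15)
  q = 4: r = 5, s = -1 − 4·2 = -9, t = 5 − 4·(-9) = 41  (check: 660·(-9) + 145·41 = 5)
The row with r = 5 (the gcd) gives the Bezout coefficients s = -9, t = 41.
Result: 660 · (-9) + 145 · (41) = 5.

gcd(660, 145) = 5; s = -9, t = 41 (check: 660·(-9) + 145·41 = 5).


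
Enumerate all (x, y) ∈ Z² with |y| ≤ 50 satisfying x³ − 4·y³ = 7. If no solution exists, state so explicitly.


The equation is x³ - 4y³ = 7. For fixed y, x³ = 4·y³ + 7, so a solution requires the RHS to be a perfect cube.
Strategy: iterate y from -50 to 50, compute RHS = 4·y³ + 7, and check whether it is a (positive or negative) perfect cube.
Check small values of y:
  y = 0: RHS = 7 is not a perfect cube.
  y = 1: RHS = 11 is not a perfect cube.
  y = -1: RHS = 3 is not a perfect cube.
  y = 2: RHS = 39 is not a perfect cube.
  y = -2: RHS = -25 is not a perfect cube.
  y = 3: RHS = 115 is not a perfect cube.
  y = -3: RHS = -101 is not a perfect cube.
Continuing the search up to |y| = 50 finds no solutions either.
No (x, y) in the scanned range satisfies the equation.

No integer solutions with |y| ≤ 50.


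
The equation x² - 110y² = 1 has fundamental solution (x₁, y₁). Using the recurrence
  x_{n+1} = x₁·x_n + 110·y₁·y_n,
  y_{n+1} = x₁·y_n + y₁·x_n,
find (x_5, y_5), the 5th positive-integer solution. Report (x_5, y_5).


Step 1: Find the fundamental solution (x₁, y₁) of x² - 110y² = 1.
  Expand √110 as a continued fraction. a₀ = ⌊√110⌋ = 10; iterate m_{k+1} = d_k·a_k − m_k, d_{k+1} = (110 − m_{k+1}²)/d_k, a_{k+1} = ⌊(a₀ + m_{k+1})/d_{k+1}⌋ (starting m₀ = 0, d₀ = 1), with convergents p_k = a_k·p_{k-1} + p_{k-2}, q_k = a_k·q_{k-1} + q_{k-2} (p₋₁ = 1, q₋₁ = 0):
  k = 0: a₀ = 10; p₀/q₀ = 10/1; p₀² − 110·q₀² = 100 − 110 = -10.
  k = 1: m = 10, d = 10, a = ⌊(10 + 10)/10⌋ = 2; p/q = (2·10 + 1)/(2·1 + 0) = 21/2; p² − 110·q² = 441 − 440 = 1.
  The first convergent with p² − 110·q² = 1 gives the fundamental solution (x₁, y₁) = (21, 2).
Step 2: Apply the recurrence (x_{n+1}, y_{n+1}) = (x₁x_n + 110y₁y_n, x₁y_n + y₁x_n) repeatedly.
  From (x_1, y_1) = (21, 2): x_2 = 21·21 + 110·2·2 = 881; y_2 = 21·2 + 2·21 = 84.
  From (x_2, y_2) = (881, 84): x_3 = 21·881 + 110·2·84 = 36981; y_3 = 21·84 + 2·881 = 3526.
  From (x_3, y_3) = (36981, 3526): x_4 = 21·36981 + 110·2·3526 = 1552321; y_4 = 21·3526 + 2·36981 = 148008.
  From (x_4, y_4) = (1552321, 148008): x_5 = 21·1552321 + 110·2·148008 = 65160501; y_5 = 21·148008 + 2·1552321 = 6212810.
Step 3: Verify x_5² - 110·y_5² = 4245890890571001 - 4245890890571000 = 1 (should be 1). ✓

(x_1, y_1) = (21, 2); (x_5, y_5) = (65160501, 6212810).


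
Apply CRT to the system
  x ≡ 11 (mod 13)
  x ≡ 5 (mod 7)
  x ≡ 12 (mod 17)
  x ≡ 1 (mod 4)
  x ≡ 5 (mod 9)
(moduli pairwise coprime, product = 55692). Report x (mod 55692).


Product of moduli M = 13 · 7 · 17 · 4 · 9 = 55692.
Merge one congruence at a time:
  Start: x ≡ 11 (mod 13).
  Combine with x ≡ 5 (mod 7); new modulus lcm = 91.
    Write x = 11 + 13·t and substitute into x ≡ 5 (mod 7): 13·t ≡ 5 − 11 = -6 (mod 7).
    Reduce coefficients mod 7: 6·t ≡ 1 (mod 7).
    The inverse of 6 mod 7 is 6 (since 6·6 = 36 = 5·7 + 1), so t ≡ 6·1 = 6 ≡ 6 (mod 7).
    Then x = 11 + 13·6 = 89, valid modulo lcm(13, 7) = 91: x ≡ 89 (mod 91).
  Combine with x ≡ 12 (mod 17); new modulus lcm = 1547.
    Write x = 89 + 91·t and substitute into x ≡ 12 (mod 17): 91·t ≡ 12 − 89 = -77 (mod 17).
    Reduce coefficients mod 17: 6·t ≡ 8 (mod 17).
    The inverse of 6 mod 17 is 3 (since 6·3 = 18 = 1·17 + 1), so t ≡ 3·8 = 24 ≡ 7 (mod 17).
    Then x = 89 + 91·7 = 726, valid modulo lcm(91, 17) = 1547: x ≡ 726 (mod 1547).
  Combine with x ≡ 1 (mod 4); new modulus lcm = 6188.
    Write x = 726 + 1547·t and substitute into x ≡ 1 (mod 4): 1547·t ≡ 1 − 726 = -725 (mod 4).
    Reduce coefficients mod 4: 3·t ≡ 3 (mod 4).
    The inverse of 3 mod 4 is 3 (since 3·3 = 9 = 2·4 + 1), so t ≡ 3·3 = 9 ≡ 1 (mod 4).
    Then x = 726 + 1547·1 = 2273, valid modulo lcm(1547, 4) = 6188: x ≡ 2273 (mod 6188).
  Combine with x ≡ 5 (mod 9); new modulus lcm = 55692.
    Write x = 2273 + 6188·t and substitute into x ≡ 5 (mod 9): 6188·t ≡ 5 − 2273 = -2268 (mod 9).
    Reduce coefficients mod 9: 5·t ≡ 0 (mod 9).
    The inverse of 5 mod 9 is 2 (since 5·2 = 10 = 1·9 + 1), so t ≡ 2·0 = 0 ≡ 0 (mod 9).
    Then x = 2273 + 6188·0 = 2273, valid modulo lcm(6188, 9) = 55692: x ≡ 2273 (mod 55692).
Verify against each original: 2273 mod 13 = 11, 2273 mod 7 = 5, 2273 mod 17 = 12, 2273 mod 4 = 1, 2273 mod 9 = 5.

x ≡ 2273 (mod 55692).


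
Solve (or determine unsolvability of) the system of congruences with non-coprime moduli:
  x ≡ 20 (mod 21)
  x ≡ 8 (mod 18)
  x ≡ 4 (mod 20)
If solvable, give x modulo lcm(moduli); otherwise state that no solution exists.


Moduli 21, 18, 20 are not pairwise coprime, so CRT works modulo lcm(m_i) when all pairwise compatibility conditions hold.
Pairwise compatibility: gcd(m_i, m_j) must divide a_i - a_j for every pair.
Merge one congruence at a time:
  Start: x ≡ 20 (mod 21).
  Combine with x ≡ 8 (mod 18): gcd(21, 18) = 3; 8 - 20 = -12, which IS divisible by 3, so compatible.
    Write x = 20 + 21·t and substitute into x ≡ 8 (mod 18): 21·t ≡ 8 − 20 = -12 (mod 18).
    Divide the congruence (and modulus) by g = 3: 7·t ≡ -4 (mod 6).
    Reduce coefficients mod 6: 1·t ≡ 2 (mod 6).
    So t ≡ 2 (mod 6).
    Then x = 20 + 21·2 = 62, valid modulo lcm(21, 18) = 126: x ≡ 62 (mod 126).
  Combine with x ≡ 4 (mod 20): gcd(126, 20) = 2; 4 - 62 = -58, which IS divisible by 2, so compatible.
    Write x = 62 + 126·t and substitute into x ≡ 4 (mod 20): 126·t ≡ 4 − 62 = -58 (mod 20).
    Divide the congruence (and modulus) by g = 2: 63·t ≡ -29 (mod 10).
    Reduce coefficients mod 10: 3·t ≡ 1 (mod 10).
    The inverse of 3 mod 10 is 7 (since 3·7 = 21 = 2·10 + 1), so t ≡ 7·1 = 7 ≡ 7 (mod 10).
    Then x = 62 + 126·7 = 944, valid modulo lcm(126, 20) = 1260: x ≡ 944 (mod 1260).
Verify: 944 mod 21 = 20, 944 mod 18 = 8, 944 mod 20 = 4.

x ≡ 944 (mod 1260).


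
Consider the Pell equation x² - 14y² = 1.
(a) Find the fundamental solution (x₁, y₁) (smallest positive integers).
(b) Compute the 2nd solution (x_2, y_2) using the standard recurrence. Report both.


Step 1: Find the fundamental solution (x₁, y₁) of x² - 14y² = 1.
  Expand √14 as a continued fraction. a₀ = ⌊√14⌋ = 3; iterate m_{k+1} = d_k·a_k − m_k, d_{k+1} = (14 − m_{k+1}²)/d_k, a_{k+1} = ⌊(a₀ + m_{k+1})/d_{k+1}⌋ (starting m₀ = 0, d₀ = 1), with convergents p_k = a_k·p_{k-1} + p_{k-2}, q_k = a_k·q_{k-1} + q_{k-2} (p₋₁ = 1, q₋₁ = 0):
  k = 0: a₀ = 3; p₀/q₀ = 3/1; p₀² − 14·q₀² = 9 − 14 = -5.
  k = 1: m = 3, d = 5, a = ⌊(3 + 3)/5⌋ = 1; p/q = (1·3 + 1)/(1·1 + 0) = 4/1; p² − 14·q² = 16 − 14 = 2.
  k = 2: m = 2, d = 2, a = ⌊(3 + 2)/2⌋ = 2; p/q = (2·4 + 3)/(2·1 + 1) = 11/3; p² − 14·q² = 121 − 126 = -5.
  k = 3: m = 2, d = 5, a = ⌊(3 + 2)/5⌋ = 1; p/q = (1·11 + 4)/(1·3 + 1) = 15/4; p² − 14·q² = 225 − 224 = 1.
  The first convergent with p² − 14·q² = 1 gives the fundamental solution (x₁, y₁) = (15, 4).
Step 2: Apply the recurrence (x_{n+1}, y_{n+1}) = (x₁x_n + 14y₁y_n, x₁y_n + y₁x_n) repeatedly.
  From (x_1, y_1) = (15, 4): x_2 = 15·15 + 14·4·4 = 449; y_2 = 15·4 + 4·15 = 120.
Step 3: Verify x_2² - 14·y_2² = 201601 - 201600 = 1 (should be 1). ✓

(x_1, y_1) = (15, 4); (x_2, y_2) = (449, 120).


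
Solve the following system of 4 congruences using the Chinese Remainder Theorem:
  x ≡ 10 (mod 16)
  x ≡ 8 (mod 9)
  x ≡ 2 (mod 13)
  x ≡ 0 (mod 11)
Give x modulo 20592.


Product of moduli M = 16 · 9 · 13 · 11 = 20592.
Merge one congruence at a time:
  Start: x ≡ 10 (mod 16).
  Combine with x ≡ 8 (mod 9); new modulus lcm = 144.
    Write x = 10 + 16·t and substitute into x ≡ 8 (mod 9): 16·t ≡ 8 − 10 = -2 (mod 9).
    Reduce coefficients mod 9: 7·t ≡ 7 (mod 9).
    The inverse of 7 mod 9 is 4 (since 7·4 = 28 = 3·9 + 1), so t ≡ 4·7 = 28 ≡ 1 (mod 9).
    Then x = 10 + 16·1 = 26, valid modulo lcm(16, 9) = 144: x ≡ 26 (mod 144).
  Combine with x ≡ 2 (mod 13); new modulus lcm = 1872.
    Write x = 26 + 144·t and substitute into x ≡ 2 (mod 13): 144·t ≡ 2 − 26 = -24 (mod 13).
    Reduce coefficients mod 13: 1·t ≡ 2 (mod 13).
    So t ≡ 2 (mod 13).
    Then x = 26 + 144·2 = 314, valid modulo lcm(144, 13) = 1872: x ≡ 314 (mod 1872).
  Combine with x ≡ 0 (mod 11); new modulus lcm = 20592.
    Write x = 314 + 1872·t and substitute into x ≡ 0 (mod 11): 1872·t ≡ 0 − 314 = -314 (mod 11).
    Reduce coefficients mod 11: 2·t ≡ 5 (mod 11).
    The inverse of 2 mod 11 is 6 (since 2·6 = 12 = 1·11 + 1), so t ≡ 6·5 = 30 ≡ 8 (mod 11).
    Then x = 314 + 1872·8 = 15290, valid modulo lcm(1872, 11) = 20592: x ≡ 15290 (mod 20592).
Verify against each original: 15290 mod 16 = 10, 15290 mod 9 = 8, 15290 mod 13 = 2, 15290 mod 11 = 0.

x ≡ 15290 (mod 20592).


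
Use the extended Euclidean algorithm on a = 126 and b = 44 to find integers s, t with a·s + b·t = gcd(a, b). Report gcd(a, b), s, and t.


Euclidean algorithm on (126, 44) — divide until remainder is 0:
  126 = 2 · 44 + 38
  44 = 1 · 38 + 6
  38 = 6 · 6 + 2
  6 = 3 · 2 + 0
gcd(126, 44) = 2.
Track Bezout coefficients alongside the remainders: start with r₀ = 126 = a·1 + b·0 (s = 1, t = 0) and r₁ = 44 = a·0 + b·1 (s = 0, t = 1); each new remainder r_{k+1} = r_{k-1} − q_k·r_k inherits s_{k+1} = s_{k-1} − q_k·s_k, t_{k+1} = t_{k-1} − q_k·t_k, so r_k = a·s_k + b·t_k at every step:
  q = 2: r = 38, s = 1 − 2·0 = 1, t = 0 − 2·1 = -2  (check: 126·1 + 44·(-2) = 38)
  q = 1: r = 6, s = 0 − 1·1 = -1, t = 1 − 1·(-2) = 3  (check: 126·(-1) + 44·3 = 6)
  q = 6: r = 2, s = 1 − 6·(-1) = 7, t = -2 − 6·3 = -20  (check: 126·7 + 44·(-20) = 2)
The row with r = 2 (the gcd) gives the Bezout coefficients s = 7, t = -20.
Result: 126 · (7) + 44 · (-20) = 2.

gcd(126, 44) = 2; s = 7, t = -20 (check: 126·7 + 44·(-20) = 2).


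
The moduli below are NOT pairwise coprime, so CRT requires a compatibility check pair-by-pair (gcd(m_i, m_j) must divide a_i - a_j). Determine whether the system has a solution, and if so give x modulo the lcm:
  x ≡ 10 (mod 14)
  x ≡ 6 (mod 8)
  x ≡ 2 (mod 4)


Moduli 14, 8, 4 are not pairwise coprime, so CRT works modulo lcm(m_i) when all pairwise compatibility conditions hold.
Pairwise compatibility: gcd(m_i, m_j) must divide a_i - a_j for every pair.
Merge one congruence at a time:
  Start: x ≡ 10 (mod 14).
  Combine with x ≡ 6 (mod 8): gcd(14, 8) = 2; 6 - 10 = -4, which IS divisible by 2, so compatible.
    Write x = 10 + 14·t and substitute into x ≡ 6 (mod 8): 14·t ≡ 6 − 10 = -4 (mod 8).
    Divide the congruence (and modulus) by g = 2: 7·t ≡ -2 (mod 4).
    Reduce coefficients mod 4: 3·t ≡ 2 (mod 4).
    The inverse of 3 mod 4 is 3 (since 3·3 = 9 = 2·4 + 1), so t ≡ 3·2 = 6 ≡ 2 (mod 4).
    Then x = 10 + 14·2 = 38, valid modulo lcm(14, 8) = 56: x ≡ 38 (mod 56).
  Combine with x ≡ 2 (mod 4): gcd(56, 4) = 4; 2 - 38 = -36, which IS divisible by 4, so compatible.
    Write x = 38 + 56·t and substitute into x ≡ 2 (mod 4): 56·t ≡ 2 − 38 = -36 (mod 4).
    Divide the congruence (and modulus) by g = 4: 14·t ≡ -9 (mod 1).
    Modulo 1 every t works; take t = 0.
    Then x = 38 + 56·0 = 38, valid modulo lcm(56, 4) = 56: x ≡ 38 (mod 56).
Verify: 38 mod 14 = 10, 38 mod 8 = 6, 38 mod 4 = 2.

x ≡ 38 (mod 56).


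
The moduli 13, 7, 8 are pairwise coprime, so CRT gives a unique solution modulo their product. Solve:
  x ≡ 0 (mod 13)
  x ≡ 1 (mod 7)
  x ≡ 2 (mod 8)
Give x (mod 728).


Moduli 13, 7, 8 are pairwise coprime; by CRT there is a unique solution modulo M = 13 · 7 · 8 = 728.
Solve pairwise, accumulating the modulus:
  Start with x ≡ 0 (mod 13).
  Combine with x ≡ 1 (mod 7): since gcd(13, 7) = 1, we get a unique residue mod 91.
    Write x = 0 + 13·t and substitute into x ≡ 1 (mod 7): 13·t ≡ 1 − 0 = 1 (mod 7).
    Reduce coefficients mod 7: 6·t ≡ 1 (mod 7).
    The inverse of 6 mod 7 is 6 (since 6·6 = 36 = 5·7 + 1), so t ≡ 6·1 = 6 ≡ 6 (mod 7).
    Then x = 0 + 13·6 = 78, valid modulo lcm(13, 7) = 91: x ≡ 78 (mod 91).
  Combine with x ≡ 2 (mod 8): since gcd(91, 8) = 1, we get a unique residue mod 728.
    Write x = 78 + 91·t and substitute into x ≡ 2 (mod 8): 91·t ≡ 2 − 78 = -76 (mod 8).
    Reduce coefficients mod 8: 3·t ≡ 4 (mod 8).
    The inverse of 3 mod 8 is 3 (since 3·3 = 9 = 1·8 + 1), so t ≡ 3·4 = 12 ≡ 4 (mod 8).
    Then x = 78 + 91·4 = 442, valid modulo lcm(91, 8) = 728: x ≡ 442 (mod 728).
Verify: 442 mod 13 = 0 ✓, 442 mod 7 = 1 ✓, 442 mod 8 = 2 ✓.

x ≡ 442 (mod 728).


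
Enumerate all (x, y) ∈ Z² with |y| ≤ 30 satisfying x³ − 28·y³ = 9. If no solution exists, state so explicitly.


The equation is x³ - 28y³ = 9. For fixed y, x³ = 28·y³ + 9, so a solution requires the RHS to be a perfect cube.
Strategy: iterate y from -30 to 30, compute RHS = 28·y³ + 9, and check whether it is a (positive or negative) perfect cube.
Check small values of y:
  y = 0: RHS = 9 is not a perfect cube.
  y = 1: RHS = 37 is not a perfect cube.
  y = -1: RHS = -19 is not a perfect cube.
  y = 2: RHS = 233 is not a perfect cube.
  y = -2: RHS = -215 is not a perfect cube.
  y = 3: RHS = 765 is not a perfect cube.
  y = -3: RHS = -747 is not a perfect cube.
Continuing the search up to |y| = 30 finds no solutions either.
No (x, y) in the scanned range satisfies the equation.

No integer solutions with |y| ≤ 30.


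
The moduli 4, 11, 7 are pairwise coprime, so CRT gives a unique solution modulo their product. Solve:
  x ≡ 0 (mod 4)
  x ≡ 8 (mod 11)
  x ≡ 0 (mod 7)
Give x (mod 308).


Moduli 4, 11, 7 are pairwise coprime; by CRT there is a unique solution modulo M = 4 · 11 · 7 = 308.
Solve pairwise, accumulating the modulus:
  Start with x ≡ 0 (mod 4).
  Combine with x ≡ 8 (mod 11): since gcd(4, 11) = 1, we get a unique residue mod 44.
    Write x = 0 + 4·t and substitute into x ≡ 8 (mod 11): 4·t ≡ 8 − 0 = 8 (mod 11).
    The inverse of 4 mod 11 is 3 (since 4·3 = 12 = 1·11 + 1), so t ≡ 3·8 = 24 ≡ 2 (mod 11).
    Then x = 0 + 4·2 = 8, valid modulo lcm(4, 11) = 44: x ≡ 8 (mod 44).
  Combine with x ≡ 0 (mod 7): since gcd(44, 7) = 1, we get a unique residue mod 308.
    Write x = 8 + 44·t and substitute into x ≡ 0 (mod 7): 44·t ≡ 0 − 8 = -8 (mod 7).
    Reduce coefficients mod 7: 2·t ≡ 6 (mod 7).
    The inverse of 2 mod 7 is 4 (since 2·4 = 8 = 1·7 + 1), so t ≡ 4·6 = 24 ≡ 3 (mod 7).
    Then x = 8 + 44·3 = 140, valid modulo lcm(44, 7) = 308: x ≡ 140 (mod 308).
Verify: 140 mod 4 = 0 ✓, 140 mod 11 = 8 ✓, 140 mod 7 = 0 ✓.

x ≡ 140 (mod 308).


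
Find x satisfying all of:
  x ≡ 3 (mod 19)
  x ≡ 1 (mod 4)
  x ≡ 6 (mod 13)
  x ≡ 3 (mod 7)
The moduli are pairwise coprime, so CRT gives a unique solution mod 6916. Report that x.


Product of moduli M = 19 · 4 · 13 · 7 = 6916.
Merge one congruence at a time:
  Start: x ≡ 3 (mod 19).
  Combine with x ≡ 1 (mod 4); new modulus lcm = 76.
    Write x = 3 + 19·t and substitute into x ≡ 1 (mod 4): 19·t ≡ 1 − 3 = -2 (mod 4).
    Reduce coefficients mod 4: 3·t ≡ 2 (mod 4).
    The inverse of 3 mod 4 is 3 (since 3·3 = 9 = 2·4 + 1), so t ≡ 3·2 = 6 ≡ 2 (mod 4).
    Then x = 3 + 19·2 = 41, valid modulo lcm(19, 4) = 76: x ≡ 41 (mod 76).
  Combine with x ≡ 6 (mod 13); new modulus lcm = 988.
    Write x = 41 + 76·t and substitute into x ≡ 6 (mod 13): 76·t ≡ 6 − 41 = -35 (mod 13).
    Reduce coefficients mod 13: 11·t ≡ 4 (mod 13).
    The inverse of 11 mod 13 is 6 (since 11·6 = 66 = 5·13 + 1), so t ≡ 6·4 = 24 ≡ 11 (mod 13).
    Then x = 41 + 76·11 = 877, valid modulo lcm(76, 13) = 988: x ≡ 877 (mod 988).
  Combine with x ≡ 3 (mod 7); new modulus lcm = 6916.
    Write x = 877 + 988·t and substitute into x ≡ 3 (mod 7): 988·t ≡ 3 − 877 = -874 (mod 7).
    Reduce coefficients mod 7: 1·t ≡ 1 (mod 7).
    So t ≡ 1 (mod 7).
    Then x = 877 + 988·1 = 1865, valid modulo lcm(988, 7) = 6916: x ≡ 1865 (mod 6916).
Verify against each original: 1865 mod 19 = 3, 1865 mod 4 = 1, 1865 mod 13 = 6, 1865 mod 7 = 3.

x ≡ 1865 (mod 6916).


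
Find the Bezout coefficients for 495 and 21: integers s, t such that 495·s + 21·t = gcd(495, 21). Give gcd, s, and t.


Euclidean algorithm on (495, 21) — divide until remainder is 0:
  495 = 23 · 21 + 12
  21 = 1 · 12 + 9
  12 = 1 · 9 + 3
  9 = 3 · 3 + 0
gcd(495, 21) = 3.
Track Bezout coefficients alongside the remainders: start with r₀ = 495 = a·1 + b·0 (s = 1, t = 0) and r₁ = 21 = a·0 + b·1 (s = 0, t = 1); each new remainder r_{k+1} = r_{k-1} − q_k·r_k inherits s_{k+1} = s_{k-1} − q_k·s_k, t_{k+1} = t_{k-1} − q_k·t_k, so r_k = a·s_k + b·t_k at every step:
  q = 23: r = 12, s = 1 − 23·0 = 1, t = 0 − 23·1 = -23  (check: 495·1 + 21·(-23) = 12)
  q = 1: r = 9, s = 0 − 1·1 = -1, t = 1 − 1·(-23) = 24  (check: 495·(-1) + 21·24 = 9)
  q = 1: r = 3, s = 1 − 1·(-1) = 2, t = -23 − 1·24 = -47  (check: 495·2 + 21·(-47) = 3)
The row with r = 3 (the gcd) gives the Bezout coefficients s = 2, t = -47.
Result: 495 · (2) + 21 · (-47) = 3.

gcd(495, 21) = 3; s = 2, t = -47 (check: 495·2 + 21·(-47) = 3).


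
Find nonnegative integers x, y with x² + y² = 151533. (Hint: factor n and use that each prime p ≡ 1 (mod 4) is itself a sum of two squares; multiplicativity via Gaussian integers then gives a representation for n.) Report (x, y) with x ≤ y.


Step 1: Factor n = 151533 = 3^2 · 113 · 149.
Step 2: Check the mod-4 condition on each prime factor: 3 ≡ 3 (mod 4), exponent 2 (must be even); 113 ≡ 1 (mod 4), exponent 1; 149 ≡ 1 (mod 4), exponent 1.
All primes ≡ 3 (mod 4) appear to even exponent (or don't appear), so by the two-squares theorem n IS expressible as a sum of two squares.
Step 3: Build a representation. Group n = k² · m with k = 3 and m = 113 · 149 = 16837 (a product of primes ≡ 1 (mod 4)); a representation of m scales to one of n via (k·x)² + (k·y)² = k²(x² + y²). Each prime p ≡ 1 (mod 4) is itself a sum of two squares; find a² by testing p − a² for a perfect square:
  113: 113 − 1² = 112, 113 − 2² = 109, 113 − 3² = 104, 113 − 4² = 97, 113 − 5² = 88, 113 − 6² = 77, 113 − 7² = 64 = 8² ⇒ 113 = 7² + 8².
  149: 149 − 1² = 148, 149 − 2² = 145, 149 − 3² = 140, 149 − 4² = 133, 149 − 5² = 124, 149 − 6² = 113, 149 − 7² = 100 = 10² ⇒ 149 = 7² + 10².
  Combine using the Brahmagupta–Fibonacci identity (a² + b²)(c² + d²) = (ac − bd)² + (ad + bc)² = (ac + bd)² + (ad − bc)²:
  113 · 149 = 16837: from (7² + 8²)(7² + 10²), take (7·7 − 8·10, 7·10 + 8·7) = (49 − 80, 70 + 56) = (-31, 126); dropping signs (only squares matter) gives (31, 126); check 31² + 126² = 961 + 15876 = 16837 ✓.
  Scale by k = 3: (3·31, 3·126) = (93, 378).
Step 4: Order so x ≤ y and verify: 93² + 378² = 8649 + 142884 = 151533 = n. ✓

n = 151533 = 93² + 378² (one valid representation with x ≤ y).


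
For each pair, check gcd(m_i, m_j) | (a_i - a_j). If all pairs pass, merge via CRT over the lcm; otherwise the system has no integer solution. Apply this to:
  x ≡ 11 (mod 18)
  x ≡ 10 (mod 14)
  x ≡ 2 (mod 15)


Moduli 18, 14, 15 are not pairwise coprime, so CRT works modulo lcm(m_i) when all pairwise compatibility conditions hold.
Pairwise compatibility: gcd(m_i, m_j) must divide a_i - a_j for every pair.
Merge one congruence at a time:
  Start: x ≡ 11 (mod 18).
  Combine with x ≡ 10 (mod 14): gcd(18, 14) = 2, and 10 - 11 = -1 is NOT divisible by 2.
    ⇒ system is inconsistent (no integer solution).

No solution (the system is inconsistent).


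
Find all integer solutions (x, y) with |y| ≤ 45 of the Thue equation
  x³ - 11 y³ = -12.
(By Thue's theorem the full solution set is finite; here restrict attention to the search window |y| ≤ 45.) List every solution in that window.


The equation is x³ - 11y³ = -12. For fixed y, x³ = 11·y³ − 12, so a solution requires the RHS to be a perfect cube.
Strategy: iterate y from -45 to 45, compute RHS = 11·y³ − 12, and check whether it is a (positive or negative) perfect cube.
Check small values of y:
  y = 0: RHS = -12 is not a perfect cube.
  y = 1: RHS = -1 = (-1)³ ⇒ x = -1 works.
  y = -1: RHS = -23 is not a perfect cube.
  y = 2: RHS = 76 is not a perfect cube.
  y = -2: RHS = -100 is not a perfect cube.
  y = 3: RHS = 285 is not a perfect cube.
  y = -3: RHS = -309 is not a perfect cube.
Continuing the search up to |y| = 45 finds no further solutions beyond those listed.
Collected solutions: (-1, 1).

Solutions (with |y| ≤ 45): (-1, 1).


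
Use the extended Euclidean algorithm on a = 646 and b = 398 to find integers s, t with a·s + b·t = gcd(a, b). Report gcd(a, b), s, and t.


Euclidean algorithm on (646, 398) — divide until remainder is 0:
  646 = 1 · 398 + 248
  398 = 1 · 248 + 150
  248 = 1 · 150 + 98
  150 = 1 · 98 + 52
  98 = 1 · 52 + 46
  52 = 1 · 46 + 6
  46 = 7 · 6 + 4
  6 = 1 · 4 + 2
  4 = 2 · 2 + 0
gcd(646, 398) = 2.
Track Bezout coefficients alongside the remainders: start with r₀ = 646 = a·1 + b·0 (s = 1, t = 0) and r₁ = 398 = a·0 + b·1 (s = 0, t = 1); each new remainder r_{k+1} = r_{k-1} − q_k·r_k inherits s_{k+1} = s_{k-1} − q_k·s_k, t_{k+1} = t_{k-1} − q_k·t_k, so r_k = a·s_k + b·t_k at every step:
  q = 1: r = 248, s = 1 − 1·0 = 1, t = 0 − 1·1 = -1  (check: 646·1 + 398·(-1) = 248)
  q = 1: r = 150, s = 0 − 1·1 = -1, t = 1 − 1·(-1) = 2  (check: 646·(-1) + 398·2 = 150)
  q = 1: r = 98, s = 1 − 1·(-1) = 2, t = -1 − 1·2 = -3  (check: 646·2 + 398·(-3) = 98)
  q = 1: r = 52, s = -1 − 1·2 = -3, t = 2 − 1·(-3) = 5  (check: 646·(-3) + 398·5 = 52)
  q = 1: r = 46, s = 2 − 1·(-3) = 5, t = -3 − 1·5 = -8  (check: 646·5 + 398·(-8) = 46)
  q = 1: r = 6, s = -3 − 1·5 = -8, t = 5 − 1·(-8) = 13  (check: 646·(-8) + 398·13 = 6)
  q = 7: r = 4, s = 5 − 7·(-8) = 61, t = -8 − 7·13 = -99  (check: 646·61 + 398·(-99) = 4)
  q = 1: r = 2, s = -8 − 1·61 = -69, t = 13 − 1·(-99) = 112  (check: 646·(-69) + 398·112 = 2)
The row with r = 2 (the gcd) gives the Bezout coefficients s = -69, t = 112.
Result: 646 · (-69) + 398 · (112) = 2.

gcd(646, 398) = 2; s = -69, t = 112 (check: 646·(-69) + 398·112 = 2).


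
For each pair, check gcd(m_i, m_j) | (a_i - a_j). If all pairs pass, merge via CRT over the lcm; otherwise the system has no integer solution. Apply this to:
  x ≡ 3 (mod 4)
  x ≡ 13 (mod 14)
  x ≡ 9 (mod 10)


Moduli 4, 14, 10 are not pairwise coprime, so CRT works modulo lcm(m_i) when all pairwise compatibility conditions hold.
Pairwise compatibility: gcd(m_i, m_j) must divide a_i - a_j for every pair.
Merge one congruence at a time:
  Start: x ≡ 3 (mod 4).
  Combine with x ≡ 13 (mod 14): gcd(4, 14) = 2; 13 - 3 = 10, which IS divisible by 2, so compatible.
    Write x = 3 + 4·t and substitute into x ≡ 13 (mod 14): 4·t ≡ 13 − 3 = 10 (mod 14).
    Divide the congruence (and modulus) by g = 2: 2·t ≡ 5 (mod 7).
    The inverse of 2 mod 7 is 4 (since 2·4 = 8 = 1·7 + 1), so t ≡ 4·5 = 20 ≡ 6 (mod 7).
    Then x = 3 + 4·6 = 27, valid modulo lcm(4, 14) = 28: x ≡ 27 (mod 28).
  Combine with x ≡ 9 (mod 10): gcd(28, 10) = 2; 9 - 27 = -18, which IS divisible by 2, so compatible.
    Write x = 27 + 28·t and substitute into x ≡ 9 (mod 10): 28·t ≡ 9 − 27 = -18 (mod 10).
    Divide the congruence (and modulus) by g = 2: 14·t ≡ -9 (mod 5).
    Reduce coefficients mod 5: 4·t ≡ 1 (mod 5).
    The inverse of 4 mod 5 is 4 (since 4·4 = 16 = 3·5 + 1), so t ≡ 4·1 = 4 ≡ 4 (mod 5).
    Then x = 27 + 28·4 = 139, valid modulo lcm(28, 10) = 140: x ≡ 139 (mod 140).
Verify: 139 mod 4 = 3, 139 mod 14 = 13, 139 mod 10 = 9.

x ≡ 139 (mod 140).


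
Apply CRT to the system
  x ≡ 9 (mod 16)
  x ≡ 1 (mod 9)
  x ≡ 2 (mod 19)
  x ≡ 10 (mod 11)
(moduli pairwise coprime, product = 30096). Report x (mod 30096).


Product of moduli M = 16 · 9 · 19 · 11 = 30096.
Merge one congruence at a time:
  Start: x ≡ 9 (mod 16).
  Combine with x ≡ 1 (mod 9); new modulus lcm = 144.
    Write x = 9 + 16·t and substitute into x ≡ 1 (mod 9): 16·t ≡ 1 − 9 = -8 (mod 9).
    Reduce coefficients mod 9: 7·t ≡ 1 (mod 9).
    The inverse of 7 mod 9 is 4 (since 7·4 = 28 = 3·9 + 1), so t ≡ 4·1 = 4 ≡ 4 (mod 9).
    Then x = 9 + 16·4 = 73, valid modulo lcm(16, 9) = 144: x ≡ 73 (mod 144).
  Combine with x ≡ 2 (mod 19); new modulus lcm = 2736.
    Write x = 73 + 144·t and substitute into x ≡ 2 (mod 19): 144·t ≡ 2 − 73 = -71 (mod 19).
    Reduce coefficients mod 19: 11·t ≡ 5 (mod 19).
    The inverse of 11 mod 19 is 7 (since 11·7 = 77 = 4·19 + 1), so t ≡ 7·5 = 35 ≡ 16 (mod 19).
    Then x = 73 + 144·16 = 2377, valid modulo lcm(144, 19) = 2736: x ≡ 2377 (mod 2736).
  Combine with x ≡ 10 (mod 11); new modulus lcm = 30096.
    Write x = 2377 + 2736·t and substitute into x ≡ 10 (mod 11): 2736·t ≡ 10 − 2377 = -2367 (mod 11).
    Reduce coefficients mod 11: 8·t ≡ 9 (mod 11).
    The inverse of 8 mod 11 is 7 (since 8·7 = 56 = 5·11 + 1), so t ≡ 7·9 = 63 ≡ 8 (mod 11).
    Then x = 2377 + 2736·8 = 24265, valid modulo lcm(2736, 11) = 30096: x ≡ 24265 (mod 30096).
Verify against each original: 24265 mod 16 = 9, 24265 mod 9 = 1, 24265 mod 19 = 2, 24265 mod 11 = 10.

x ≡ 24265 (mod 30096).


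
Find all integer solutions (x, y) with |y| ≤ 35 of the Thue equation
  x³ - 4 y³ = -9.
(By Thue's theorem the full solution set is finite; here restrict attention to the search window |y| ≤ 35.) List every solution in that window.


The equation is x³ - 4y³ = -9. For fixed y, x³ = 4·y³ − 9, so a solution requires the RHS to be a perfect cube.
Strategy: iterate y from -35 to 35, compute RHS = 4·y³ − 9, and check whether it is a (positive or negative) perfect cube.
Check small values of y:
  y = 0: RHS = -9 is not a perfect cube.
  y = 1: RHS = -5 is not a perfect cube.
  y = -1: RHS = -13 is not a perfect cube.
  y = 2: RHS = 23 is not a perfect cube.
  y = -2: RHS = -41 is not a perfect cube.
  y = 3: RHS = 99 is not a perfect cube.
  y = -3: RHS = -117 is not a perfect cube.
Continuing the search up to |y| = 35 finds no solutions either.
No (x, y) in the scanned range satisfies the equation.

No integer solutions with |y| ≤ 35.


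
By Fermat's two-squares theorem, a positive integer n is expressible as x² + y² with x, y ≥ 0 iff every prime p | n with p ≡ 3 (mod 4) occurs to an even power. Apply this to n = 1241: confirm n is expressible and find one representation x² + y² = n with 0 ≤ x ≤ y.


Step 1: Factor n = 1241 = 17 · 73.
Step 2: Check the mod-4 condition on each prime factor: 17 ≡ 1 (mod 4), exponent 1; 73 ≡ 1 (mod 4), exponent 1.
All primes ≡ 3 (mod 4) appear to even exponent (or don't appear), so by the two-squares theorem n IS expressible as a sum of two squares.
Step 3: Build a representation. Here n = 17 · 73 is a product of primes ≡ 1 (mod 4). Each prime p ≡ 1 (mod 4) is itself a sum of two squares; find a² by testing p − a² for a perfect square:
  17: 17 − 1² = 16 = 4² ⇒ 17 = 1² + 4².
  73: 73 − 1² = 72, 73 − 2² = 69, 73 − 3² = 64 = 8² ⇒ 73 = 3² + 8².
  Combine using the Brahmagupta–Fibonacci identity (a² + b²)(c² + d²) = (ac − bd)² + (ad + bc)² = (ac + bd)² + (ad − bc)²:
  17 · 73 = 1241: from (1² + 4²)(3² + 8²), take (1·3 − 4·8, 1·8 + 4·3) = (3 − 32, 8 + 12) = (-29, 20); dropping signs (only squares matter) gives (29, 20); check 29² + 20² = 841 + 400 = 1241 ✓.
Step 4: Order so x ≤ y and verify: 20² + 29² = 400 + 841 = 1241 = n. ✓

n = 1241 = 20² + 29² (one valid representation with x ≤ y).


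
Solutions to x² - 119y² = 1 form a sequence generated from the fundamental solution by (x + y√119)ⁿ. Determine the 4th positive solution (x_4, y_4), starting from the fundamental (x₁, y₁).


Step 1: Find the fundamental solution (x₁, y₁) of x² - 119y² = 1.
  Expand √119 as a continued fraction. a₀ = ⌊√119⌋ = 10; iterate m_{k+1} = d_k·a_k − m_k, d_{k+1} = (119 − m_{k+1}²)/d_k, a_{k+1} = ⌊(a₀ + m_{k+1})/d_{k+1}⌋ (starting m₀ = 0, d₀ = 1), with convergents p_k = a_k·p_{k-1} + p_{k-2}, q_k = a_k·q_{k-1} + q_{k-2} (p₋₁ = 1, q₋₁ = 0):
  k = 0: a₀ = 10; p₀/q₀ = 10/1; p₀² − 119·q₀² = 100 − 119 = -19.
  k = 1: m = 10, d = 19, a = ⌊(10 + 10)/19⌋ = 1; p/q = (1·10 + 1)/(1·1 + 0) = 11/1; p² − 119·q² = 121 − 119 = 2.
  k = 2: m = 9, d = 2, a = ⌊(10 + 9)/2⌋ = 9; p/q = (9·11 + 10)/(9·1 + 1) = 109/10; p² − 119·q² = 11881 − 11900 = -19.
  k = 3: m = 9, d = 19, a = ⌊(10 + 9)/19⌋ = 1; p/q = (1·109 + 11)/(1·10 + 1) = 120/11; p² − 119·q² = 14400 − 14399 = 1.
  The first convergent with p² − 119·q² = 1 gives the fundamental solution (x₁, y₁) = (120, 11).
Step 2: Apply the recurrence (x_{n+1}, y_{n+1}) = (x₁x_n + 119y₁y_n, x₁y_n + y₁x_n) repeatedly.
  From (x_1, y_1) = (120, 11): x_2 = 120·120 + 119·11·11 = 28799; y_2 = 120·11 + 11·120 = 2640.
  From (x_2, y_2) = (28799, 2640): x_3 = 120·28799 + 119·11·2640 = 6911640; y_3 = 120·2640 + 11·28799 = 633589.
  From (x_3, y_3) = (6911640, 633589): x_4 = 120·6911640 + 119·11·633589 = 1658764801; y_4 = 120·633589 + 11·6911640 = 152058720.
Step 3: Verify x_4² - 119·y_4² = 2751500665036569601 - 2751500665036569600 = 1 (should be 1). ✓

(x_1, y_1) = (120, 11); (x_4, y_4) = (1658764801, 152058720).


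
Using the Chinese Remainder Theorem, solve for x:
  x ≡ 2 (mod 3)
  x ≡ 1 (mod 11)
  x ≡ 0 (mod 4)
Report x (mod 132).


Moduli 3, 11, 4 are pairwise coprime; by CRT there is a unique solution modulo M = 3 · 11 · 4 = 132.
Solve pairwise, accumulating the modulus:
  Start with x ≡ 2 (mod 3).
  Combine with x ≡ 1 (mod 11): since gcd(3, 11) = 1, we get a unique residue mod 33.
    Write x = 2 + 3·t and substitute into x ≡ 1 (mod 11): 3·t ≡ 1 − 2 = -1 (mod 11).
    Reduce coefficients mod 11: 3·t ≡ 10 (mod 11).
    The inverse of 3 mod 11 is 4 (since 3·4 = 12 = 1·11 + 1), so t ≡ 4·10 = 40 ≡ 7 (mod 11).
    Then x = 2 + 3·7 = 23, valid modulo lcm(3, 11) = 33: x ≡ 23 (mod 33).
  Combine with x ≡ 0 (mod 4): since gcd(33, 4) = 1, we get a unique residue mod 132.
    Write x = 23 + 33·t and substitute into x ≡ 0 (mod 4): 33·t ≡ 0 − 23 = -23 (mod 4).
    Reduce coefficients mod 4: 1·t ≡ 1 (mod 4).
    So t ≡ 1 (mod 4).
    Then x = 23 + 33·1 = 56, valid modulo lcm(33, 4) = 132: x ≡ 56 (mod 132).
Verify: 56 mod 3 = 2 ✓, 56 mod 11 = 1 ✓, 56 mod 4 = 0 ✓.

x ≡ 56 (mod 132).


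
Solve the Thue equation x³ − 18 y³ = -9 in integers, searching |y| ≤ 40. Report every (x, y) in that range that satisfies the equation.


The equation is x³ - 18y³ = -9. For fixed y, x³ = 18·y³ − 9, so a solution requires the RHS to be a perfect cube.
Strategy: iterate y from -40 to 40, compute RHS = 18·y³ − 9, and check whether it is a (positive or negative) perfect cube.
Check small values of y:
  y = 0: RHS = -9 is not a perfect cube.
  y = 1: RHS = 9 is not a perfect cube.
  y = -1: RHS = -27 = (-3)³ ⇒ x = -3 works.
  y = 2: RHS = 135 is not a perfect cube.
  y = -2: RHS = -153 is not a perfect cube.
  y = 3: RHS = 477 is not a perfect cube.
  y = -3: RHS = -495 is not a perfect cube.
Continuing the search up to |y| = 40 finds no further solutions beyond those listed.
Collected solutions: (-3, -1).

Solutions (with |y| ≤ 40): (-3, -1).


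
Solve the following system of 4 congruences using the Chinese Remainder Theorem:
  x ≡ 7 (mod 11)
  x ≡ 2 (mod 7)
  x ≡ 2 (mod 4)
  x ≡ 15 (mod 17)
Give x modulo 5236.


Product of moduli M = 11 · 7 · 4 · 17 = 5236.
Merge one congruence at a time:
  Start: x ≡ 7 (mod 11).
  Combine with x ≡ 2 (mod 7); new modulus lcm = 77.
    Write x = 7 + 11·t and substitute into x ≡ 2 (mod 7): 11·t ≡ 2 − 7 = -5 (mod 7).
    Reduce coefficients mod 7: 4·t ≡ 2 (mod 7).
    The inverse of 4 mod 7 is 2 (since 4·2 = 8 = 1·7 + 1), so t ≡ 2·2 = 4 ≡ 4 (mod 7).
    Then x = 7 + 11·4 = 51, valid modulo lcm(11, 7) = 77: x ≡ 51 (mod 77).
  Combine with x ≡ 2 (mod 4); new modulus lcm = 308.
    Write x = 51 + 77·t and substitute into x ≡ 2 (mod 4): 77·t ≡ 2 − 51 = -49 (mod 4).
    Reduce coefficients mod 4: 1·t ≡ 3 (mod 4).
    So t ≡ 3 (mod 4).
    Then x = 51 + 77·3 = 282, valid modulo lcm(77, 4) = 308: x ≡ 282 (mod 308).
  Combine with x ≡ 15 (mod 17); new modulus lcm = 5236.
    Write x = 282 + 308·t and substitute into x ≡ 15 (mod 17): 308·t ≡ 15 − 282 = -267 (mod 17).
    Reduce coefficients mod 17: 2·t ≡ 5 (mod 17).
    The inverse of 2 mod 17 is 9 (since 2·9 = 18 = 1·17 + 1), so t ≡ 9·5 = 45 ≡ 11 (mod 17).
    Then x = 282 + 308·11 = 3670, valid modulo lcm(308, 17) = 5236: x ≡ 3670 (mod 5236).
Verify against each original: 3670 mod 11 = 7, 3670 mod 7 = 2, 3670 mod 4 = 2, 3670 mod 17 = 15.

x ≡ 3670 (mod 5236).
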